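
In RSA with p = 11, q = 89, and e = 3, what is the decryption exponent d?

587

φ(n) = (p−1)(q−1) = 10·88 = 880.
Need d with 3·d ≡ 1 (mod 880). Apply the extended Euclidean algorithm:
880 = 293·3 + 1
3 = 3·1 + 0
Back-substitute:
1 = 880 − 293·3
So 3·(-293) ≡ 1 (mod 880), hence d ≡ -293 ≡ 587 (mod 880).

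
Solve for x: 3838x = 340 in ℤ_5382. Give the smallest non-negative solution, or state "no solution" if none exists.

First find gcd(3838, 5382):
5382 = 1·3838 + 1544
3838 = 2·1544 + 750
1544 = 2·750 + 44
750 = 17·44 + 2
44 = 22·2 + 0
gcd = 2 and 2 | 340, so solutions exist. Divide through by 2: 1919x ≡ 170 (mod 2691).
Now find 1919⁻¹ mod 2691:
2691 = 1×1919 + 772
1919 = 2×772 + 375
772 = 2×375 + 22
375 = 17×22 + 1
22 = 22×1 + 0
Back-substitute:
1 = 375 − 17·22
1 = −17·772 + 35·375
1 = 35·1919 − 87·772
1 = −87·2691 + 122·1919
So 1919⁻¹ ≡ 122 (mod 2691).
Then x ≡ 122·170 ≡ 1903 (mod 2691); the smallest non-negative solution is x = 1903.

1903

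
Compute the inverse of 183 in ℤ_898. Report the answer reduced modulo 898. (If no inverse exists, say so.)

687

Apply the Euclidean algorithm to 898 and 183:
898 = 4·183 + 166
183 = 1·166 + 17
166 = 9·17 + 13
17 = 1·13 + 4
13 = 3·4 + 1
4 = 4·1 + 0
The gcd is 1. Working backward:
1 = 13 − 3·4
1 = −3·17 + 4·13
1 = 4·166 − 39·17
1 = −39·183 + 43·166
1 = 43·898 − 211·183
So 183·(-211) ≡ 1 (mod 898), and -211 ≡ 687 (mod 898).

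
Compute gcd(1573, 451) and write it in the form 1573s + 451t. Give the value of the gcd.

Repeated division:
1573 = 3·451 + 220
451 = 2·220 + 11
220 = 20·11 + 0
gcd(1573, 451) = 11.
Working backward:
11 = 451 − 2·220
11 = −2·1573 + 7·451
So 11 = (-2)·1573 + (7)·451.

11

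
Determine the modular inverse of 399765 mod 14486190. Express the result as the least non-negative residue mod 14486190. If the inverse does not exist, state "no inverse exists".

no inverse exists

Euclidean algorithm on 14486190, 399765:
14486190 = 36*399765 + 94650
399765 = 4*94650 + 21165
94650 = 4*21165 + 9990
21165 = 2*9990 + 1185
9990 = 8*1185 + 510
1185 = 2*510 + 165
510 = 3*165 + 15
165 = 11*15 + 0
Since gcd = 15 > 1, 399765 is not a unit mod 14486190.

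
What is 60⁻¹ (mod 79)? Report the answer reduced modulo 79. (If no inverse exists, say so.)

gcd(79, 60) by repeated division:
79 = 1·60 + 19
60 = 3·19 + 3
19 = 6·3 + 1
3 = 3·1 + 0
The gcd is 1. Working backward:
1 = 19 − 6·3
1 = −6·60 + 19·19
1 = 19·79 − 25·60
Hence 60⁻¹ ≡ -25 ≡ 54 (mod 79).

54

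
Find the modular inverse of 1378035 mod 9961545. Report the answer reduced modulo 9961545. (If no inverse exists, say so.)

no inverse exists

Euclidean algorithm on 9961545, 1378035:
9961545 = 7×1378035 + 315300
1378035 = 4×315300 + 116835
315300 = 2×116835 + 81630
116835 = 1×81630 + 35205
81630 = 2×35205 + 11220
35205 = 3×11220 + 1545
11220 = 7×1545 + 405
1545 = 3×405 + 330
405 = 1×330 + 75
330 = 4×75 + 30
75 = 2×30 + 15
30 = 2×15 + 0
The gcd is 15, not 1, hence no inverse exists.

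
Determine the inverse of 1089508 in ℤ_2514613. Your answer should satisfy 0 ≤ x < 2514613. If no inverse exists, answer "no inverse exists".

2111020

gcd(2514613, 1089508) by repeated division:
2514613 = 2·1089508 + 335597
1089508 = 3·335597 + 82717
335597 = 4·82717 + 4729
82717 = 17·4729 + 2324
4729 = 2·2324 + 81
2324 = 28·81 + 56
81 = 1·56 + 25
56 = 2·25 + 6
25 = 4·6 + 1
6 = 6·1 + 0
The gcd is 1. Working backward:
1 = 25 − 4·6
1 = −4·56 + 9·25
1 = 9·81 − 13·56
1 = −13·2324 + 373·81
1 = 373·4729 − 759·2324
1 = −759·82717 + 13276·4729
1 = 13276·335597 − 53863·82717
1 = −53863·1089508 + 174865·335597
1 = 174865·2514613 − 403593·1089508
Thus 1089508·(-403593) ≡ 1 (mod 2514613); reducing, -403593 mod 2514613 = 2111020.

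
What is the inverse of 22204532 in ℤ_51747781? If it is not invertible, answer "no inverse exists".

gcd(51747781, 22204532) by repeated division:
51747781 = 2·22204532 + 7338717
22204532 = 3·7338717 + 188381
7338717 = 38·188381 + 180239
188381 = 1·180239 + 8142
180239 = 22·8142 + 1115
8142 = 7·1115 + 337
1115 = 3·337 + 104
337 = 3·104 + 25
104 = 4·25 + 4
25 = 6·4 + 1
4 = 4·1 + 0
The gcd is 1. Working backward:
1 = 25 − 6·4
1 = −6·104 + 25·25
1 = 25·337 − 81·104
1 = −81·1115 + 268·337
1 = 268·8142 − 1957·1115
1 = −1957·180239 + 43322·8142
1 = 43322·188381 − 45279·180239
1 = −45279·7338717 + 1763924·188381
1 = 1763924·22204532 − 5337051·7338717
1 = −5337051·51747781 + 12438026·22204532
So 22204532·12438026 ≡ 1 (mod 51747781).

12438026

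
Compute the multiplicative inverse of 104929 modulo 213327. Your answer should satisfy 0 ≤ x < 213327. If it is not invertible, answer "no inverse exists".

6457

gcd(213327, 104929) by repeated division:
213327 = 2·104929 + 3469
104929 = 30·3469 + 859
3469 = 4·859 + 33
859 = 26·33 + 1
33 = 33·1 + 0
gcd = 1, so the inverse exists. Back-substitute:
1 = 859 − 26·33
1 = −26·3469 + 105·859
1 = 105·104929 − 3176·3469
1 = −3176·213327 + 6457·104929
So 104929·6457 ≡ 1 (mod 213327).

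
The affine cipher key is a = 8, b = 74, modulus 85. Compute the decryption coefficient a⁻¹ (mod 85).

Apply the Euclidean algorithm to 85 and 8:
85 = 10·8 + 5
8 = 1·5 + 3
5 = 1·3 + 2
3 = 1·2 + 1
2 = 2·1 + 0
The gcd is 1. Working backward:
1 = 3 − 2
1 = −5 + 2·3
1 = 2·8 − 3·5
1 = −3·85 + 32·8
So 8·32 ≡ 1 (mod 85).

32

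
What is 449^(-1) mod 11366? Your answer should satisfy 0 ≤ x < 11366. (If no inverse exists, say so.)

3063

gcd(11366, 449) by repeated division:
11366 = 25*449 + 141
449 = 3*141 + 26
141 = 5*26 + 11
26 = 2*11 + 4
11 = 2*4 + 3
4 = 1*3 + 1
3 = 3*1 + 0
The gcd is 1. Working backward:
1 = 4 − 3
1 = −11 + 3·4
1 = 3·26 − 7·11
1 = −7·141 + 38·26
1 = 38·449 − 121·141
1 = −121·11366 + 3063·449
So 449·3063 ≡ 1 (mod 11366).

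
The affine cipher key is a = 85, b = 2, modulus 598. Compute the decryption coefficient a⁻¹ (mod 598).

Run Euclid on (598, 85):
598 = 7·85 + 3
85 = 28·3 + 1
3 = 3·1 + 0
The gcd is 1. Working backward:
1 = 85 − 28·3
1 = −28·598 + 197·85
So 85·197 ≡ 1 (mod 598).

197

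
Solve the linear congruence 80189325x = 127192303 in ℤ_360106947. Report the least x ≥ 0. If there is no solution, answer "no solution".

no solution

gcd(80189325, 360106947):
360106947 = 4*80189325 + 39349647
80189325 = 2*39349647 + 1490031
39349647 = 26*1490031 + 608841
1490031 = 2*608841 + 272349
608841 = 2*272349 + 64143
272349 = 4*64143 + 15777
64143 = 4*15777 + 1035
15777 = 15*1035 + 252
1035 = 4*252 + 27
252 = 9*27 + 9
27 = 3*9 + 0
gcd = 9, but 9 ∤ 127192303, so the congruence has no solution.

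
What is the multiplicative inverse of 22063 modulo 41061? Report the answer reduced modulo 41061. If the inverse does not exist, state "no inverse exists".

Run Euclid on (41061, 22063):
41061 = 1×22063 + 18998
22063 = 1×18998 + 3065
18998 = 6×3065 + 608
3065 = 5×608 + 25
608 = 24×25 + 8
25 = 3×8 + 1
8 = 8×1 + 0
The gcd is 1. Working backward:
1 = 25 − 3·8
1 = −3·608 + 73·25
1 = 73·3065 − 368·608
1 = −368·18998 + 2281·3065
1 = 2281·22063 − 2649·18998
1 = −2649·41061 + 4930·22063
So 22063·4930 ≡ 1 (mod 41061).

4930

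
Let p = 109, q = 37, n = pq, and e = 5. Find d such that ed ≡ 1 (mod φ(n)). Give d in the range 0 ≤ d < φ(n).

2333

φ(n) = (p−1)(q−1) = 108·36 = 3888.
Need d with 5·d ≡ 1 (mod 3888). Apply the extended Euclidean algorithm:
3888 = 777·5 + 3
5 = 1·3 + 2
3 = 1·2 + 1
2 = 2·1 + 0
Back-substitute:
1 = 3 − 2
1 = −5 + 2·3
1 = 2·3888 − 1555·5
So 5·(-1555) ≡ 1 (mod 3888), hence d ≡ -1555 ≡ 2333 (mod 3888).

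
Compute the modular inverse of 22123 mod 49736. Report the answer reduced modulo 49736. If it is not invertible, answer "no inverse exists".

Extended Euclidean algorithm:
49736 = 2·22123 + 5490
22123 = 4·5490 + 163
5490 = 33·163 + 111
163 = 1·111 + 52
111 = 2·52 + 7
52 = 7·7 + 3
7 = 2·3 + 1
3 = 3·1 + 0
Since gcd(22123, 49736) = 1, back-substitute to write 1 as a combination:
1 = 7 − 2·3
1 = −2·52 + 15·7
1 = 15·111 − 32·52
1 = −32·163 + 47·111
1 = 47·5490 − 1583·163
1 = −1583·22123 + 6379·5490
1 = 6379·49736 − 14341·22123
So 22123·(-14341) ≡ 1 (mod 49736), and -14341 ≡ 35395 (mod 49736).

35395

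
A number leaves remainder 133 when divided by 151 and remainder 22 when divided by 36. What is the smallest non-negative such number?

Write x = 133 + 151·k. Then 151·k ≡ 22 − 133 ≡ 33 (mod 36).
Need 151⁻¹ mod 36. Extended Euclid on (36, 7):
36 = 5*7 + 1
7 = 7*1 + 0
Back-substitute:
1 = 36 − 5·7
151⁻¹ ≡ 31 (mod 36), so k ≡ 31·33 ≡ 15 (mod 36).
x = 133 + 151·15 = 2398.

2398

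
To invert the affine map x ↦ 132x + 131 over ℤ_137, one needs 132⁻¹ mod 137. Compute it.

gcd(137, 132) by repeated division:
137 = 1·132 + 5
132 = 26·5 + 2
5 = 2·2 + 1
2 = 2·1 + 0
The gcd is 1. Working backward:
1 = 5 − 2·2
1 = −2·132 + 53·5
1 = 53·137 − 55·132
Thus 132·(-55) ≡ 1 (mod 137); reducing, -55 mod 137 = 82.

82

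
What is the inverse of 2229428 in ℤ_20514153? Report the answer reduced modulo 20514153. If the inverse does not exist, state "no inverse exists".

17715185

Run Euclid on (20514153, 2229428):
20514153 = 9·2229428 + 449301
2229428 = 4·449301 + 432224
449301 = 1·432224 + 17077
432224 = 25·17077 + 5299
17077 = 3·5299 + 1180
5299 = 4·1180 + 579
1180 = 2·579 + 22
579 = 26·22 + 7
22 = 3·7 + 1
7 = 7·1 + 0
The gcd is 1. Working backward:
1 = 22 − 3·7
1 = −3·579 + 79·22
1 = 79·1180 − 161·579
1 = −161·5299 + 723·1180
1 = 723·17077 − 2330·5299
1 = −2330·432224 + 58973·17077
1 = 58973·449301 − 61303·432224
1 = −61303·2229428 + 304185·449301
1 = 304185·20514153 − 2798968·2229428
So 2229428·(-2798968) ≡ 1 (mod 20514153), and -2798968 ≡ 17715185 (mod 20514153).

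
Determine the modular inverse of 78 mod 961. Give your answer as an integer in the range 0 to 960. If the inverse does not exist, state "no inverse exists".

Apply the Euclidean algorithm to 961 and 78:
961 = 12*78 + 25
78 = 3*25 + 3
25 = 8*3 + 1
3 = 3*1 + 0
The gcd is 1. Working backward:
1 = 25 − 8·3
1 = −8·78 + 25·25
1 = 25·961 − 308·78
Thus 78·(-308) ≡ 1 (mod 961); reducing, -308 mod 961 = 653.

653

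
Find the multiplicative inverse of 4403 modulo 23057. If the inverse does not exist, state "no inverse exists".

Apply the Euclidean algorithm to 23057 and 4403:
23057 = 5·4403 + 1042
4403 = 4·1042 + 235
1042 = 4·235 + 102
235 = 2·102 + 31
102 = 3·31 + 9
31 = 3·9 + 4
9 = 2·4 + 1
4 = 4·1 + 0
Since gcd(4403, 23057) = 1, back-substitute to write 1 as a combination:
1 = 9 − 2·4
1 = −2·31 + 7·9
1 = 7·102 − 23·31
1 = −23·235 + 53·102
1 = 53·1042 − 235·235
1 = −235·4403 + 993·1042
1 = 993·23057 − 5200·4403
Hence 4403⁻¹ ≡ -5200 ≡ 17857 (mod 23057).

17857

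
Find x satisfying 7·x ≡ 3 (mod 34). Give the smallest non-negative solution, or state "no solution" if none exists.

15

First find gcd(7, 34):
34 = 4·7 + 6
7 = 1·6 + 1
6 = 6·1 + 0
gcd = 1, so a unique solution mod 34 exists.
Back-substitute for the Bézout coefficients:
1 = 7 − 6
1 = −34 + 5·7
So 7·(5) ≡ 1 (mod 34), giving 7⁻¹ ≡ 5.
x ≡ 7⁻¹·3 ≡ 5·3 ≡ 15 (mod 34).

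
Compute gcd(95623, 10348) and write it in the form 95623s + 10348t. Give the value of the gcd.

Euclidean algorithm:
95623 = 9×10348 + 2491
10348 = 4×2491 + 384
2491 = 6×384 + 187
384 = 2×187 + 10
187 = 18×10 + 7
10 = 1×7 + 3
7 = 2×3 + 1
3 = 3×1 + 0
gcd(95623, 10348) = 1.
Back-substituting:
1 = 7 − 2·3
1 = −2·10 + 3·7
1 = 3·187 − 56·10
1 = −56·384 + 115·187
1 = 115·2491 − 746·384
1 = −746·10348 + 3099·2491
1 = 3099·95623 − 28637·10348
So 1 = (3099)·95623 + (-28637)·10348.

1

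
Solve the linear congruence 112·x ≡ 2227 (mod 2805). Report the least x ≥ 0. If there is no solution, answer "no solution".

646

First find gcd(112, 2805):
2805 = 25×112 + 5
112 = 22×5 + 2
5 = 2×2 + 1
2 = 2×1 + 0
gcd = 1, so a unique solution mod 2805 exists.
Back-substitute for the Bézout coefficients:
1 = 5 − 2·2
1 = −2·112 + 45·5
1 = 45·2805 − 1127·112
So 112·(-1127) ≡ 1 (mod 2805), giving 112⁻¹ ≡ 1678.
x ≡ 112⁻¹·2227 ≡ 1678·2227 ≡ 646 (mod 2805).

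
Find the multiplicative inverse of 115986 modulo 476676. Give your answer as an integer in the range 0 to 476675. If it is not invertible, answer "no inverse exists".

no inverse exists

Euclidean algorithm on 476676, 115986:
476676 = 4·115986 + 12732
115986 = 9·12732 + 1398
12732 = 9·1398 + 150
1398 = 9·150 + 48
150 = 3·48 + 6
48 = 8·6 + 0
gcd(115986, 476676) = 6 ≠ 1, so 115986 has no multiplicative inverse modulo 476676.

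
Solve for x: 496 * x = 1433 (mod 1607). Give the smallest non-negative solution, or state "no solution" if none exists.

369

First find gcd(496, 1607):
1607 = 3*496 + 119
496 = 4*119 + 20
119 = 5*20 + 19
20 = 1*19 + 1
19 = 19*1 + 0
gcd = 1, so a unique solution mod 1607 exists.
Back-substitute for the Bézout coefficients:
1 = 20 − 19
1 = −119 + 6·20
1 = 6·496 − 25·119
1 = −25·1607 + 81·496
So 496·(81) ≡ 1 (mod 1607), giving 496⁻¹ ≡ 81.
x ≡ 496⁻¹·1433 ≡ 81·1433 ≡ 369 (mod 1607).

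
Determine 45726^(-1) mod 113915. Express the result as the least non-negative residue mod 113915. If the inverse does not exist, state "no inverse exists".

95831

Run Euclid on (113915, 45726):
113915 = 2×45726 + 22463
45726 = 2×22463 + 800
22463 = 28×800 + 63
800 = 12×63 + 44
63 = 1×44 + 19
44 = 2×19 + 6
19 = 3×6 + 1
6 = 6×1 + 0
Since gcd(45726, 113915) = 1, back-substitute to write 1 as a combination:
1 = 19 − 3·6
1 = −3·44 + 7·19
1 = 7·63 − 10·44
1 = −10·800 + 127·63
1 = 127·22463 − 3566·800
1 = −3566·45726 + 7259·22463
1 = 7259·113915 − 18084·45726
So 45726·(-18084) ≡ 1 (mod 113915), and -18084 ≡ 95831 (mod 113915).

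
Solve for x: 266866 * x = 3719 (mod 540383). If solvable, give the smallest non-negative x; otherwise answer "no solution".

First find gcd(266866, 540383):
540383 = 2·266866 + 6651
266866 = 40·6651 + 826
6651 = 8·826 + 43
826 = 19·43 + 9
43 = 4·9 + 7
9 = 1·7 + 2
7 = 3·2 + 1
2 = 2·1 + 0
gcd = 1, so a unique solution mod 540383 exists.
Back-substitute for the Bézout coefficients:
1 = 7 − 3·2
1 = −3·9 + 4·7
1 = 4·43 − 19·9
1 = −19·826 + 365·43
1 = 365·6651 − 2939·826
1 = −2939·266866 + 117925·6651
1 = 117925·540383 − 238789·266866
So 266866·(-238789) ≡ 1 (mod 540383), giving 266866⁻¹ ≡ 301594.
x ≡ 266866⁻¹·3719 ≡ 301594·3719 ≡ 333361 (mod 540383).

333361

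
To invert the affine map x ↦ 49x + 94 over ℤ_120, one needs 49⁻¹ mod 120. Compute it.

gcd(120, 49) by repeated division:
120 = 2·49 + 22
49 = 2·22 + 5
22 = 4·5 + 2
5 = 2·2 + 1
2 = 2·1 + 0
The gcd is 1. Working backward:
1 = 5 − 2·2
1 = −2·22 + 9·5
1 = 9·49 − 20·22
1 = −20·120 + 49·49
So 49·49 ≡ 1 (mod 120).

49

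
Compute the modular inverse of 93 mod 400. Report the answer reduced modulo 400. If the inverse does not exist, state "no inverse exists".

357

Extended Euclidean algorithm:
400 = 4·93 + 28
93 = 3·28 + 9
28 = 3·9 + 1
9 = 9·1 + 0
Since gcd(93, 400) = 1, back-substitute to write 1 as a combination:
1 = 28 − 3·9
1 = −3·93 + 10·28
1 = 10·400 − 43·93
Hence 93⁻¹ ≡ -43 ≡ 357 (mod 400).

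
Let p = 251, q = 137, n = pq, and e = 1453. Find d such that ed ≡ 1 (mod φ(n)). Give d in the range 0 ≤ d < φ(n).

φ(n) = (p−1)(q−1) = 250·136 = 34000.
Need d with 1453·d ≡ 1 (mod 34000). Apply the extended Euclidean algorithm:
34000 = 23*1453 + 581
1453 = 2*581 + 291
581 = 1*291 + 290
291 = 1*290 + 1
290 = 290*1 + 0
Back-substitute:
1 = 291 − 290
1 = −581 + 2·291
1 = 2·1453 − 5·581
1 = −5·34000 + 117·1453
So 1453·117 ≡ 1 (mod 34000), hence d = 117.

117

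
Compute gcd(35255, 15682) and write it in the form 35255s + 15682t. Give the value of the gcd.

Euclidean algorithm:
35255 = 2×15682 + 3891
15682 = 4×3891 + 118
3891 = 32×118 + 115
118 = 1×115 + 3
115 = 38×3 + 1
3 = 3×1 + 0
gcd(35255, 15682) = 1.
Express as a combination:
1 = 115 − 38·3
1 = −38·118 + 39·115
1 = 39·3891 − 1286·118
1 = −1286·15682 + 5183·3891
1 = 5183·35255 − 11652·15682
So 1 = (5183)·35255 + (-11652)·15682.

1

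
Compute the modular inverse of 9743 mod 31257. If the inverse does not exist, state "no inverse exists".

Apply the Euclidean algorithm to 31257 and 9743:
31257 = 3×9743 + 2028
9743 = 4×2028 + 1631
2028 = 1×1631 + 397
1631 = 4×397 + 43
397 = 9×43 + 10
43 = 4×10 + 3
10 = 3×3 + 1
3 = 3×1 + 0
The gcd is 1. Working backward:
1 = 10 − 3·3
1 = −3·43 + 13·10
1 = 13·397 − 120·43
1 = −120·1631 + 493·397
1 = 493·2028 − 613·1631
1 = −613·9743 + 2945·2028
1 = 2945·31257 − 9448·9743
So 9743·(-9448) ≡ 1 (mod 31257), and -9448 ≡ 21809 (mod 31257).

21809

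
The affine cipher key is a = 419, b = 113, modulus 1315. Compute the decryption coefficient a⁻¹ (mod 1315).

204

Apply the Euclidean algorithm to 1315 and 419:
1315 = 3×419 + 58
419 = 7×58 + 13
58 = 4×13 + 6
13 = 2×6 + 1
6 = 6×1 + 0
gcd = 1, so the inverse exists. Back-substitute:
1 = 13 − 2·6
1 = −2·58 + 9·13
1 = 9·419 − 65·58
1 = −65·1315 + 204·419
So 419·204 ≡ 1 (mod 1315).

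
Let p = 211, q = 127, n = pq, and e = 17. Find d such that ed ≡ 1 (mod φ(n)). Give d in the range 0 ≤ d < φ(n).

φ(n) = (p−1)(q−1) = 210·126 = 26460.
Need d with 17·d ≡ 1 (mod 26460). Apply the extended Euclidean algorithm:
26460 = 1556·17 + 8
17 = 2·8 + 1
8 = 8·1 + 0
Back-substitute:
1 = 17 − 2·8
1 = −2·26460 + 3113·17
So 17·3113 ≡ 1 (mod 26460), hence d = 3113.

3113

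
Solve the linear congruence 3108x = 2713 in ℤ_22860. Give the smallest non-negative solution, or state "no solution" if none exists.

gcd(3108, 22860):
22860 = 7*3108 + 1104
3108 = 2*1104 + 900
1104 = 1*900 + 204
900 = 4*204 + 84
204 = 2*84 + 36
84 = 2*36 + 12
36 = 3*12 + 0
gcd = 12, but 12 ∤ 2713, so the congruence has no solution.

no solution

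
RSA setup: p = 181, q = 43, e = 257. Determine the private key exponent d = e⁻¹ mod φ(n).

353

φ(n) = (p−1)(q−1) = 180·42 = 7560.
Need d with 257·d ≡ 1 (mod 7560). Apply the extended Euclidean algorithm:
7560 = 29×257 + 107
257 = 2×107 + 43
107 = 2×43 + 21
43 = 2×21 + 1
21 = 21×1 + 0
Back-substitute:
1 = 43 − 2·21
1 = −2·107 + 5·43
1 = 5·257 − 12·107
1 = −12·7560 + 353·257
So 257·353 ≡ 1 (mod 7560), hence d = 353.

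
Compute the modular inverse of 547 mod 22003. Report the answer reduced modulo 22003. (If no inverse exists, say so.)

Extended Euclidean algorithm:
22003 = 40×547 + 123
547 = 4×123 + 55
123 = 2×55 + 13
55 = 4×13 + 3
13 = 4×3 + 1
3 = 3×1 + 0
The gcd is 1. Working backward:
1 = 13 − 4·3
1 = −4·55 + 17·13
1 = 17·123 − 38·55
1 = −38·547 + 169·123
1 = 169·22003 − 6798·547
So 547·(-6798) ≡ 1 (mod 22003), and -6798 ≡ 15205 (mod 22003).

15205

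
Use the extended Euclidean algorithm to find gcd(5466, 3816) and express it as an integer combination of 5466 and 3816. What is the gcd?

6

Apply Euclid's algorithm to 5466 and 3816:
5466 = 1*3816 + 1650
3816 = 2*1650 + 516
1650 = 3*516 + 102
516 = 5*102 + 6
102 = 17*6 + 0
gcd(5466, 3816) = 6.
Back-substituting:
6 = 516 − 5·102
6 = −5·1650 + 16·516
6 = 16·3816 − 37·1650
6 = −37·5466 + 53·3816
So 6 = (-37)·5466 + (53)·3816.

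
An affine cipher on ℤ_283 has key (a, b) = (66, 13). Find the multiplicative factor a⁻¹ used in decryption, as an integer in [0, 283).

Extended Euclidean algorithm:
283 = 4×66 + 19
66 = 3×19 + 9
19 = 2×9 + 1
9 = 9×1 + 0
Since gcd(66, 283) = 1, back-substitute to write 1 as a combination:
1 = 19 − 2·9
1 = −2·66 + 7·19
1 = 7·283 − 30·66
Thus 66·(-30) ≡ 1 (mod 283); reducing, -30 mod 283 = 253.

253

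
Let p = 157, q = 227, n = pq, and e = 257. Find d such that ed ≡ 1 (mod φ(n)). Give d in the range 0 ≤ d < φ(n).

φ(n) = (p−1)(q−1) = 156·226 = 35256.
Need d with 257·d ≡ 1 (mod 35256). Apply the extended Euclidean algorithm:
35256 = 137×257 + 47
257 = 5×47 + 22
47 = 2×22 + 3
22 = 7×3 + 1
3 = 3×1 + 0
Back-substitute:
1 = 22 − 7·3
1 = −7·47 + 15·22
1 = 15·257 − 82·47
1 = −82·35256 + 11249·257
So 257·11249 ≡ 1 (mod 35256), hence d = 11249.

11249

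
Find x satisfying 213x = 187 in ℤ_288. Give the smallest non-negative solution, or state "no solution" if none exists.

gcd(213, 288):
288 = 1×213 + 75
213 = 2×75 + 63
75 = 1×63 + 12
63 = 5×12 + 3
12 = 4×3 + 0
gcd = 3, but 3 ∤ 187, so the congruence has no solution.

no solution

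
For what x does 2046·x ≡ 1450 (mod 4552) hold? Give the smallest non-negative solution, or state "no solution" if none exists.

439

First find gcd(2046, 4552):
4552 = 2×2046 + 460
2046 = 4×460 + 206
460 = 2×206 + 48
206 = 4×48 + 14
48 = 3×14 + 6
14 = 2×6 + 2
6 = 3×2 + 0
gcd = 2 and 2 | 1450, so solutions exist. Divide through by 2: 1023x ≡ 725 (mod 2276).
Now find 1023⁻¹ mod 2276:
2276 = 2·1023 + 230
1023 = 4·230 + 103
230 = 2·103 + 24
103 = 4·24 + 7
24 = 3·7 + 3
7 = 2·3 + 1
3 = 3·1 + 0
Back-substitute:
1 = 7 − 2·3
1 = −2·24 + 7·7
1 = 7·103 − 30·24
1 = −30·230 + 67·103
1 = 67·1023 − 298·230
1 = −298·2276 + 663·1023
So 1023⁻¹ ≡ 663 (mod 2276).
Then x ≡ 663·725 ≡ 439 (mod 2276); the smallest non-negative solution is x = 439.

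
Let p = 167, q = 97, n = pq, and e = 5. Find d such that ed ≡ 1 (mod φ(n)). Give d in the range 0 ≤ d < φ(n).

12749

φ(n) = (p−1)(q−1) = 166·96 = 15936.
Need d with 5·d ≡ 1 (mod 15936). Apply the extended Euclidean algorithm:
15936 = 3187*5 + 1
5 = 5*1 + 0
Back-substitute:
1 = 15936 − 3187·5
So 5·(-3187) ≡ 1 (mod 15936), hence d ≡ -3187 ≡ 12749 (mod 15936).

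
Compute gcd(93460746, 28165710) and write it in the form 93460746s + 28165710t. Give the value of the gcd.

6

Apply Euclid's algorithm to 93460746 and 28165710:
93460746 = 3·28165710 + 8963616
28165710 = 3·8963616 + 1274862
8963616 = 7·1274862 + 39582
1274862 = 32·39582 + 8238
39582 = 4·8238 + 6630
8238 = 1·6630 + 1608
6630 = 4·1608 + 198
1608 = 8·198 + 24
198 = 8·24 + 6
24 = 4·6 + 0
gcd(93460746, 28165710) = 6.
Express as a combination:
6 = 198 − 8·24
6 = −8·1608 + 65·198
6 = 65·6630 − 268·1608
6 = −268·8238 + 333·6630
6 = 333·39582 − 1600·8238
6 = −1600·1274862 + 51533·39582
6 = 51533·8963616 − 362331·1274862
6 = −362331·28165710 + 1138526·8963616
6 = 1138526·93460746 − 3777909·28165710
So 6 = (1138526)·93460746 + (-3777909)·28165710.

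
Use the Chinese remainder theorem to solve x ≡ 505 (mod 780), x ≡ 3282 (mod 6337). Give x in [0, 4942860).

Write x = 505 + 780·k. Then 780·k ≡ 3282 − 505 ≡ 2777 (mod 6337).
Need 780⁻¹ mod 6337. Extended Euclid on (6337, 780):
6337 = 8×780 + 97
780 = 8×97 + 4
97 = 24×4 + 1
4 = 4×1 + 0
Back-substitute:
1 = 97 − 24·4
1 = −24·780 + 193·97
1 = 193·6337 − 1568·780
780⁻¹ ≡ 4769 (mod 6337), so k ≡ 4769·2777 ≡ 5520 (mod 6337).
x = 505 + 780·5520 = 4306105.

4306105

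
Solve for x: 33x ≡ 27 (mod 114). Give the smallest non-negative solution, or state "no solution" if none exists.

First find gcd(33, 114):
114 = 3×33 + 15
33 = 2×15 + 3
15 = 5×3 + 0
gcd = 3 and 3 | 27, so solutions exist. Divide through by 3: 11x ≡ 9 (mod 38).
Now find 11⁻¹ mod 38:
38 = 3*11 + 5
11 = 2*5 + 1
5 = 5*1 + 0
Back-substitute:
1 = 11 − 2·5
1 = −2·38 + 7·11
So 11⁻¹ ≡ 7 (mod 38).
Then x ≡ 7·9 ≡ 25 (mod 38); the smallest non-negative solution is x = 25.

25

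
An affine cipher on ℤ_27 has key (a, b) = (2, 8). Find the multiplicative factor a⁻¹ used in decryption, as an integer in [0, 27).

Extended Euclidean algorithm:
27 = 13·2 + 1
2 = 2·1 + 0
The gcd is 1. Working backward:
1 = 27 − 13·2
Hence 2⁻¹ ≡ -13 ≡ 14 (mod 27).

14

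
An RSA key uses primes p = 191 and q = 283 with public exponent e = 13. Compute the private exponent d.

φ(n) = (p−1)(q−1) = 190·282 = 53580.
Need d with 13·d ≡ 1 (mod 53580). Apply the extended Euclidean algorithm:
53580 = 4121×13 + 7
13 = 1×7 + 6
7 = 1×6 + 1
6 = 6×1 + 0
Back-substitute:
1 = 7 − 6
1 = −13 + 2·7
1 = 2·53580 − 8243·13
So 13·(-8243) ≡ 1 (mod 53580), hence d ≡ -8243 ≡ 45337 (mod 53580).

45337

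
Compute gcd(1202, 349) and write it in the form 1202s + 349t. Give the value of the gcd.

1

Euclidean algorithm:
1202 = 3*349 + 155
349 = 2*155 + 39
155 = 3*39 + 38
39 = 1*38 + 1
38 = 38*1 + 0
gcd(1202, 349) = 1.
Express as a combination:
1 = 39 − 38
1 = −155 + 4·39
1 = 4·349 − 9·155
1 = −9·1202 + 31·349
So 1 = (-9)·1202 + (31)·349.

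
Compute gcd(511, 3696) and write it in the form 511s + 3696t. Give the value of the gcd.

Repeated division:
3696 = 7*511 + 119
511 = 4*119 + 35
119 = 3*35 + 14
35 = 2*14 + 7
14 = 2*7 + 0
gcd(511, 3696) = 7.
Back-substituting:
7 = 35 − 2·14
7 = −2·119 + 7·35
7 = 7·511 − 30·119
7 = −30·3696 + 217·511
So 7 = (-30)·3696 + (217)·511.

7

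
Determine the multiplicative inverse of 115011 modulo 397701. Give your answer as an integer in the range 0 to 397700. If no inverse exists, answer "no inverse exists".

no inverse exists

Compute gcd(115011, 397701):
397701 = 3×115011 + 52668
115011 = 2×52668 + 9675
52668 = 5×9675 + 4293
9675 = 2×4293 + 1089
4293 = 3×1089 + 1026
1089 = 1×1026 + 63
1026 = 16×63 + 18
63 = 3×18 + 9
18 = 2×9 + 0
The gcd is 9, not 1, hence no inverse exists.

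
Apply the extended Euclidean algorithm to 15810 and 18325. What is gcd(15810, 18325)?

Apply Euclid's algorithm to 18325 and 15810:
18325 = 1·15810 + 2515
15810 = 6·2515 + 720
2515 = 3·720 + 355
720 = 2·355 + 10
355 = 35·10 + 5
10 = 2·5 + 0
gcd(15810, 18325) = 5.
Express as a combination:
5 = 355 − 35·10
5 = −35·720 + 71·355
5 = 71·2515 − 248·720
5 = −248·15810 + 1559·2515
5 = 1559·18325 − 1807·15810
So 5 = (1559)·18325 + (-1807)·15810.

5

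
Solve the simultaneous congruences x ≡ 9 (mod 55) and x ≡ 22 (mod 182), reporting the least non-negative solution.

9304

Write x = 9 + 55·k. Then 55·k ≡ 22 − 9 ≡ 13 (mod 182).
Need 55⁻¹ mod 182. Extended Euclid on (182, 55):
182 = 3·55 + 17
55 = 3·17 + 4
17 = 4·4 + 1
4 = 4·1 + 0
Back-substitute:
1 = 17 − 4·4
1 = −4·55 + 13·17
1 = 13·182 − 43·55
55⁻¹ ≡ 139 (mod 182), so k ≡ 139·13 ≡ 169 (mod 182).
x = 9 + 55·169 = 9304.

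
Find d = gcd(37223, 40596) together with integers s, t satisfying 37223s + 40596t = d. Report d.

1

Apply Euclid's algorithm to 40596 and 37223:
40596 = 1*37223 + 3373
37223 = 11*3373 + 120
3373 = 28*120 + 13
120 = 9*13 + 3
13 = 4*3 + 1
3 = 3*1 + 0
gcd(37223, 40596) = 1.
Working backward:
1 = 13 − 4·3
1 = −4·120 + 37·13
1 = 37·3373 − 1040·120
1 = −1040·37223 + 11477·3373
1 = 11477·40596 − 12517·37223
So 1 = (11477)·40596 + (-12517)·37223.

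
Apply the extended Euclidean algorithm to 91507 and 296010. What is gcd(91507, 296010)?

Euclidean algorithm:
296010 = 3×91507 + 21489
91507 = 4×21489 + 5551
21489 = 3×5551 + 4836
5551 = 1×4836 + 715
4836 = 6×715 + 546
715 = 1×546 + 169
546 = 3×169 + 39
169 = 4×39 + 13
39 = 3×13 + 0
gcd(91507, 296010) = 13.
Back-substituting:
13 = 169 − 4·39
13 = −4·546 + 13·169
13 = 13·715 − 17·546
13 = −17·4836 + 115·715
13 = 115·5551 − 132·4836
13 = −132·21489 + 511·5551
13 = 511·91507 − 2176·21489
13 = −2176·296010 + 7039·91507
So 13 = (-2176)·296010 + (7039)·91507.

13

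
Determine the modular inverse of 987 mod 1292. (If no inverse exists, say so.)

987

gcd(1292, 987) by repeated division:
1292 = 1*987 + 305
987 = 3*305 + 72
305 = 4*72 + 17
72 = 4*17 + 4
17 = 4*4 + 1
4 = 4*1 + 0
gcd = 1, so the inverse exists. Back-substitute:
1 = 17 − 4·4
1 = −4·72 + 17·17
1 = 17·305 − 72·72
1 = −72·987 + 233·305
1 = 233·1292 − 305·987
Thus 987·(-305) ≡ 1 (mod 1292); reducing, -305 mod 1292 = 987.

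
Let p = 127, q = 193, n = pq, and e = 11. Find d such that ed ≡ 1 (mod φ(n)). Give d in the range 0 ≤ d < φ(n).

15395

φ(n) = (p−1)(q−1) = 126·192 = 24192.
Need d with 11·d ≡ 1 (mod 24192). Apply the extended Euclidean algorithm:
24192 = 2199×11 + 3
11 = 3×3 + 2
3 = 1×2 + 1
2 = 2×1 + 0
Back-substitute:
1 = 3 − 2
1 = −11 + 4·3
1 = 4·24192 − 8797·11
So 11·(-8797) ≡ 1 (mod 24192), hence d ≡ -8797 ≡ 15395 (mod 24192).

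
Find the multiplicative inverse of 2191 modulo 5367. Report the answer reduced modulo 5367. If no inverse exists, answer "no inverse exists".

850

Extended Euclidean algorithm:
5367 = 2×2191 + 985
2191 = 2×985 + 221
985 = 4×221 + 101
221 = 2×101 + 19
101 = 5×19 + 6
19 = 3×6 + 1
6 = 6×1 + 0
The gcd is 1. Working backward:
1 = 19 − 3·6
1 = −3·101 + 16·19
1 = 16·221 − 35·101
1 = −35·985 + 156·221
1 = 156·2191 − 347·985
1 = −347·5367 + 850·2191
So 2191·850 ≡ 1 (mod 5367).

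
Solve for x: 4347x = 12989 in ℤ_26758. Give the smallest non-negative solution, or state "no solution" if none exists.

First find gcd(4347, 26758):
26758 = 6·4347 + 676
4347 = 6·676 + 291
676 = 2·291 + 94
291 = 3·94 + 9
94 = 10·9 + 4
9 = 2·4 + 1
4 = 4·1 + 0
gcd = 1, so a unique solution mod 26758 exists.
Back-substitute for the Bézout coefficients:
1 = 9 − 2·4
1 = −2·94 + 21·9
1 = 21·291 − 65·94
1 = −65·676 + 151·291
1 = 151·4347 − 971·676
1 = −971·26758 + 5977·4347
So 4347·(5977) ≡ 1 (mod 26758), giving 4347⁻¹ ≡ 5977.
x ≡ 4347⁻¹·12989 ≡ 5977·12989 ≡ 10295 (mod 26758).

10295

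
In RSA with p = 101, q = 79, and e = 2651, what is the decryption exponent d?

φ(n) = (p−1)(q−1) = 100·78 = 7800.
Need d with 2651·d ≡ 1 (mod 7800). Apply the extended Euclidean algorithm:
7800 = 2*2651 + 2498
2651 = 1*2498 + 153
2498 = 16*153 + 50
153 = 3*50 + 3
50 = 16*3 + 2
3 = 1*2 + 1
2 = 2*1 + 0
Back-substitute:
1 = 3 − 2
1 = −50 + 17·3
1 = 17·153 − 52·50
1 = −52·2498 + 849·153
1 = 849·2651 − 901·2498
1 = −901·7800 + 2651·2651
So 2651·2651 ≡ 1 (mod 7800), hence d = 2651.

2651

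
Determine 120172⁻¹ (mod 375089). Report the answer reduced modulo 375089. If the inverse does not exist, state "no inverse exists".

no inverse exists

Compute gcd(120172, 375089):
375089 = 3*120172 + 14573
120172 = 8*14573 + 3588
14573 = 4*3588 + 221
3588 = 16*221 + 52
221 = 4*52 + 13
52 = 4*13 + 0
Since gcd = 13 > 1, 120172 is not a unit mod 375089.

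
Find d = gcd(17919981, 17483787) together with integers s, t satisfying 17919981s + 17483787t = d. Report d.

9

Apply Euclid's algorithm to 17919981 and 17483787:
17919981 = 1*17483787 + 436194
17483787 = 40*436194 + 36027
436194 = 12*36027 + 3870
36027 = 9*3870 + 1197
3870 = 3*1197 + 279
1197 = 4*279 + 81
279 = 3*81 + 36
81 = 2*36 + 9
36 = 4*9 + 0
gcd(17919981, 17483787) = 9.
Working backward:
9 = 81 − 2·36
9 = −2·279 + 7·81
9 = 7·1197 − 30·279
9 = −30·3870 + 97·1197
9 = 97·36027 − 903·3870
9 = −903·436194 + 10933·36027
9 = 10933·17483787 − 438223·436194
9 = −438223·17919981 + 449156·17483787
So 9 = (-438223)·17919981 + (449156)·17483787.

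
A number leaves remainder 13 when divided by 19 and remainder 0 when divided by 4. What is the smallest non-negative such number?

Write x = 13 + 19·k. Then 19·k ≡ 0 − 13 ≡ 3 (mod 4).
Need 19⁻¹ mod 4. Extended Euclid on (4, 3):
4 = 1·3 + 1
3 = 3·1 + 0
Back-substitute:
1 = 4 − 3
19⁻¹ ≡ 3 (mod 4), so k ≡ 3·3 ≡ 1 (mod 4).
x = 13 + 19·1 = 32.

32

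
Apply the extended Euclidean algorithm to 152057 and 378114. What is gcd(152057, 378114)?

Euclidean algorithm:
378114 = 2×152057 + 74000
152057 = 2×74000 + 4057
74000 = 18×4057 + 974
4057 = 4×974 + 161
974 = 6×161 + 8
161 = 20×8 + 1
8 = 8×1 + 0
gcd(152057, 378114) = 1.
Back-substituting:
1 = 161 − 20·8
1 = −20·974 + 121·161
1 = 121·4057 − 504·974
1 = −504·74000 + 9193·4057
1 = 9193·152057 − 18890·74000
1 = −18890·378114 + 46973·152057
So 1 = (-18890)·378114 + (46973)·152057.

1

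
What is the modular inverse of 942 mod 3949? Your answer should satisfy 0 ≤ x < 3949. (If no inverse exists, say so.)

Extended Euclidean algorithm:
3949 = 4·942 + 181
942 = 5·181 + 37
181 = 4·37 + 33
37 = 1·33 + 4
33 = 8·4 + 1
4 = 4·1 + 0
Since gcd(942, 3949) = 1, back-substitute to write 1 as a combination:
1 = 33 − 8·4
1 = −8·37 + 9·33
1 = 9·181 − 44·37
1 = −44·942 + 229·181
1 = 229·3949 − 960·942
Hence 942⁻¹ ≡ -960 ≡ 2989 (mod 3949).

2989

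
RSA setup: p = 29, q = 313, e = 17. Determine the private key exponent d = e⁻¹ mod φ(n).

4625

φ(n) = (p−1)(q−1) = 28·312 = 8736.
Need d with 17·d ≡ 1 (mod 8736). Apply the extended Euclidean algorithm:
8736 = 513×17 + 15
17 = 1×15 + 2
15 = 7×2 + 1
2 = 2×1 + 0
Back-substitute:
1 = 15 − 7·2
1 = −7·17 + 8·15
1 = 8·8736 − 4111·17
So 17·(-4111) ≡ 1 (mod 8736), hence d ≡ -4111 ≡ 4625 (mod 8736).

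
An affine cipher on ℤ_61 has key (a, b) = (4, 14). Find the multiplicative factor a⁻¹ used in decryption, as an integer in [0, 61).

46

Run Euclid on (61, 4):
61 = 15·4 + 1
4 = 4·1 + 0
gcd = 1, so the inverse exists. Back-substitute:
1 = 61 − 15·4
So 4·(-15) ≡ 1 (mod 61), and -15 ≡ 46 (mod 61).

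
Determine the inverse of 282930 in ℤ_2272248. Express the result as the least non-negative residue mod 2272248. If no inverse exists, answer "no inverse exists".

Compute gcd(282930, 2272248):
2272248 = 8×282930 + 8808
282930 = 32×8808 + 1074
8808 = 8×1074 + 216
1074 = 4×216 + 210
216 = 1×210 + 6
210 = 35×6 + 0
Since gcd = 6 > 1, 282930 is not a unit mod 2272248.

no inverse exists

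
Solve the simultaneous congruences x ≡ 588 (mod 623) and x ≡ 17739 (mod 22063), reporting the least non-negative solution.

Write x = 588 + 623·k. Then 623·k ≡ 17739 − 588 ≡ 17151 (mod 22063).
Need 623⁻¹ mod 22063. Extended Euclid on (22063, 623):
22063 = 35*623 + 258
623 = 2*258 + 107
258 = 2*107 + 44
107 = 2*44 + 19
44 = 2*19 + 6
19 = 3*6 + 1
6 = 6*1 + 0
Back-substitute:
1 = 19 − 3·6
1 = −3·44 + 7·19
1 = 7·107 − 17·44
1 = −17·258 + 41·107
1 = 41·623 − 99·258
1 = −99·22063 + 3506·623
623⁻¹ ≡ 3506 (mod 22063), so k ≡ 3506·17151 ≡ 9731 (mod 22063).
x = 588 + 623·9731 = 6063001.

6063001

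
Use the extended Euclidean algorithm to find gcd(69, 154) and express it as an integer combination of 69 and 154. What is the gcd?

Repeated division:
154 = 2·69 + 16
69 = 4·16 + 5
16 = 3·5 + 1
5 = 5·1 + 0
gcd(69, 154) = 1.
Back-substituting:
1 = 16 − 3·5
1 = −3·69 + 13·16
1 = 13·154 − 29·69
So 1 = (13)·154 + (-29)·69.

1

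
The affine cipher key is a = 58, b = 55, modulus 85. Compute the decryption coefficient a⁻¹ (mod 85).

22

Run Euclid on (85, 58):
85 = 1×58 + 27
58 = 2×27 + 4
27 = 6×4 + 3
4 = 1×3 + 1
3 = 3×1 + 0
The gcd is 1. Working backward:
1 = 4 − 3
1 = −27 + 7·4
1 = 7·58 − 15·27
1 = −15·85 + 22·58
So 58·22 ≡ 1 (mod 85).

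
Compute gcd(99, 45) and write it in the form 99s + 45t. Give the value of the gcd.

Euclidean algorithm:
99 = 2×45 + 9
45 = 5×9 + 0
gcd(99, 45) = 9.
Express as a combination:
9 = 99 − 2·45
So 9 = (1)·99 + (-2)·45.

9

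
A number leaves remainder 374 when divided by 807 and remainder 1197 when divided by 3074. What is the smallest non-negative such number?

1000247

Write x = 374 + 807·k. Then 807·k ≡ 1197 − 374 ≡ 823 (mod 3074).
Need 807⁻¹ mod 3074. Extended Euclid on (3074, 807):
3074 = 3·807 + 653
807 = 1·653 + 154
653 = 4·154 + 37
154 = 4·37 + 6
37 = 6·6 + 1
6 = 6·1 + 0
Back-substitute:
1 = 37 − 6·6
1 = −6·154 + 25·37
1 = 25·653 − 106·154
1 = −106·807 + 131·653
1 = 131·3074 − 499·807
807⁻¹ ≡ 2575 (mod 3074), so k ≡ 2575·823 ≡ 1239 (mod 3074).
x = 374 + 807·1239 = 1000247.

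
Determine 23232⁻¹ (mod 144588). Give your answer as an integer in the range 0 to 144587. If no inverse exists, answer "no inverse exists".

no inverse exists

Compute gcd(23232, 144588):
144588 = 6×23232 + 5196
23232 = 4×5196 + 2448
5196 = 2×2448 + 300
2448 = 8×300 + 48
300 = 6×48 + 12
48 = 4×12 + 0
Since gcd = 12 > 1, 23232 is not a unit mod 144588.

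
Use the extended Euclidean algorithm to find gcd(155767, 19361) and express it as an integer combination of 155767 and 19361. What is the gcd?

1

Euclidean algorithm:
155767 = 8·19361 + 879
19361 = 22·879 + 23
879 = 38·23 + 5
23 = 4·5 + 3
5 = 1·3 + 2
3 = 1·2 + 1
2 = 2·1 + 0
gcd(155767, 19361) = 1.
Back-substituting:
1 = 3 − 2
1 = −5 + 2·3
1 = 2·23 − 9·5
1 = −9·879 + 344·23
1 = 344·19361 − 7577·879
1 = −7577·155767 + 60960·19361
So 1 = (-7577)·155767 + (60960)·19361.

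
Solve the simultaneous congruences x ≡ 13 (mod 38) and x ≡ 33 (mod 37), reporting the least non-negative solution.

773

Write x = 13 + 38·k. Then 38·k ≡ 33 − 13 ≡ 20 (mod 37).
Need 38⁻¹ mod 37. Extended Euclid on (37, 1):
37 = 37*1 + 0
38⁻¹ ≡ 1 (mod 37), so k ≡ 1·20 ≡ 20 (mod 37).
x = 13 + 38·20 = 773.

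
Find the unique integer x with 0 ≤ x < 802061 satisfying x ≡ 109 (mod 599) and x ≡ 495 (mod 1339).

36648

Write x = 109 + 599·k. Then 599·k ≡ 495 − 109 ≡ 386 (mod 1339).
Need 599⁻¹ mod 1339. Extended Euclid on (1339, 599):
1339 = 2×599 + 141
599 = 4×141 + 35
141 = 4×35 + 1
35 = 35×1 + 0
Back-substitute:
1 = 141 − 4·35
1 = −4·599 + 17·141
1 = 17·1339 − 38·599
599⁻¹ ≡ 1301 (mod 1339), so k ≡ 1301·386 ≡ 61 (mod 1339).
x = 109 + 599·61 = 36648.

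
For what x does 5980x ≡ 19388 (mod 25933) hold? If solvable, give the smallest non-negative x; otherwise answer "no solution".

First find gcd(5980, 25933):
25933 = 4·5980 + 2013
5980 = 2·2013 + 1954
2013 = 1·1954 + 59
1954 = 33·59 + 7
59 = 8·7 + 3
7 = 2·3 + 1
3 = 3·1 + 0
gcd = 1, so a unique solution mod 25933 exists.
Back-substitute for the Bézout coefficients:
1 = 7 − 2·3
1 = −2·59 + 17·7
1 = 17·1954 − 563·59
1 = −563·2013 + 580·1954
1 = 580·5980 − 1723·2013
1 = −1723·25933 + 7472·5980
So 5980·(7472) ≡ 1 (mod 25933), giving 5980⁻¹ ≡ 7472.
x ≡ 5980⁻¹·19388 ≡ 7472·19388 ≡ 5398 (mod 25933).

5398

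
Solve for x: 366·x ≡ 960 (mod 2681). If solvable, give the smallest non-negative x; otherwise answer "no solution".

First find gcd(366, 2681):
2681 = 7·366 + 119
366 = 3·119 + 9
119 = 13·9 + 2
9 = 4·2 + 1
2 = 2·1 + 0
gcd = 1, so a unique solution mod 2681 exists.
Back-substitute for the Bézout coefficients:
1 = 9 − 4·2
1 = −4·119 + 53·9
1 = 53·366 − 163·119
1 = −163·2681 + 1194·366
So 366·(1194) ≡ 1 (mod 2681), giving 366⁻¹ ≡ 1194.
x ≡ 366⁻¹·960 ≡ 1194·960 ≡ 1453 (mod 2681).

1453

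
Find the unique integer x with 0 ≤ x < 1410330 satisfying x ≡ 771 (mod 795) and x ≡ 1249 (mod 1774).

Write x = 771 + 795·k. Then 795·k ≡ 1249 − 771 ≡ 478 (mod 1774).
Need 795⁻¹ mod 1774. Extended Euclid on (1774, 795):
1774 = 2*795 + 184
795 = 4*184 + 59
184 = 3*59 + 7
59 = 8*7 + 3
7 = 2*3 + 1
3 = 3*1 + 0
Back-substitute:
1 = 7 − 2·3
1 = −2·59 + 17·7
1 = 17·184 − 53·59
1 = −53·795 + 229·184
1 = 229·1774 − 511·795
795⁻¹ ≡ 1263 (mod 1774), so k ≡ 1263·478 ≡ 554 (mod 1774).
x = 771 + 795·554 = 441201.

441201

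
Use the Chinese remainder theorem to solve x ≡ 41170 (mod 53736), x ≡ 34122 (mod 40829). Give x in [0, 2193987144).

Write x = 41170 + 53736·k. Then 53736·k ≡ 34122 − 41170 ≡ 33781 (mod 40829).
Need 53736⁻¹ mod 40829. Extended Euclid on (40829, 12907):
40829 = 3*12907 + 2108
12907 = 6*2108 + 259
2108 = 8*259 + 36
259 = 7*36 + 7
36 = 5*7 + 1
7 = 7*1 + 0
Back-substitute:
1 = 36 − 5·7
1 = −5·259 + 36·36
1 = 36·2108 − 293·259
1 = −293·12907 + 1794·2108
1 = 1794·40829 − 5675·12907
53736⁻¹ ≡ 35154 (mod 40829), so k ≡ 35154·33781 ≡ 25809 (mod 40829).
x = 41170 + 53736·25809 = 1386913594.

1386913594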